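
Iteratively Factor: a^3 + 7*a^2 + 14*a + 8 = (a + 4)*(a^2 + 3*a + 2) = (a + 2)*(a + 4)*(a + 1)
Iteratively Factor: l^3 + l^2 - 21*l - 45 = (l - 5)*(l^2 + 6*l + 9) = (l - 5)*(l + 3)*(l + 3)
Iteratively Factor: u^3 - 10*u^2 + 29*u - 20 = (u - 5)*(u^2 - 5*u + 4) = (u - 5)*(u - 4)*(u - 1)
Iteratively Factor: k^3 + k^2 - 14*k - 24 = (k + 2)*(k^2 - k - 12) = (k - 4)*(k + 2)*(k + 3)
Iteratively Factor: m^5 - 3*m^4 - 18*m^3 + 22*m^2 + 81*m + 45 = (m - 5)*(m^4 + 2*m^3 - 8*m^2 - 18*m - 9) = (m - 5)*(m + 1)*(m^3 + m^2 - 9*m - 9) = (m - 5)*(m + 1)*(m + 3)*(m^2 - 2*m - 3) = (m - 5)*(m - 3)*(m + 1)*(m + 3)*(m + 1)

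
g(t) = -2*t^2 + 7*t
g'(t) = 7 - 4*t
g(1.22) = 5.56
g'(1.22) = 2.12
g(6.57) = -40.34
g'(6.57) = -19.28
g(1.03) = 5.09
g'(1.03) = 2.88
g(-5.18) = -89.92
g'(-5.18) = 27.72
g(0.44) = 2.69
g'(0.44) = 5.24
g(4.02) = -4.18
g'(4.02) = -9.08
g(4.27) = -6.58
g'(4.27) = -10.08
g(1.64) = 6.10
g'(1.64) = 0.44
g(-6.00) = -114.00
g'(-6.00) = 31.00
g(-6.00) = -114.00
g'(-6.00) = 31.00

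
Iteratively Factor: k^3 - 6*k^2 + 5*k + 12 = (k - 3)*(k^2 - 3*k - 4) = (k - 3)*(k + 1)*(k - 4)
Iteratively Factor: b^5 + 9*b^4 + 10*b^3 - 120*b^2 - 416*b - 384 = (b + 4)*(b^4 + 5*b^3 - 10*b^2 - 80*b - 96) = (b - 4)*(b + 4)*(b^3 + 9*b^2 + 26*b + 24) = (b - 4)*(b + 3)*(b + 4)*(b^2 + 6*b + 8) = (b - 4)*(b + 2)*(b + 3)*(b + 4)*(b + 4)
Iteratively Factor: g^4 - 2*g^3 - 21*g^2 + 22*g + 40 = (g + 4)*(g^3 - 6*g^2 + 3*g + 10) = (g - 2)*(g + 4)*(g^2 - 4*g - 5) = (g - 5)*(g - 2)*(g + 4)*(g + 1)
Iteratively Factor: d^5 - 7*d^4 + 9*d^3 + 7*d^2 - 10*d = (d - 1)*(d^4 - 6*d^3 + 3*d^2 + 10*d) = (d - 2)*(d - 1)*(d^3 - 4*d^2 - 5*d) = (d - 2)*(d - 1)*(d + 1)*(d^2 - 5*d) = (d - 5)*(d - 2)*(d - 1)*(d + 1)*(d)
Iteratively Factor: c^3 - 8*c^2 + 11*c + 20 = (c - 4)*(c^2 - 4*c - 5) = (c - 4)*(c + 1)*(c - 5)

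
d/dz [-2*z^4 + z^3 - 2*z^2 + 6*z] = -8*z^3 + 3*z^2 - 4*z + 6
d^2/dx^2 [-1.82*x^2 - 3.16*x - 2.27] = -3.64000000000000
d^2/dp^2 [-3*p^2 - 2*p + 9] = -6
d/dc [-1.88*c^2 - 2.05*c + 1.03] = -3.76*c - 2.05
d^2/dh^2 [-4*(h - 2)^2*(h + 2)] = 16 - 24*h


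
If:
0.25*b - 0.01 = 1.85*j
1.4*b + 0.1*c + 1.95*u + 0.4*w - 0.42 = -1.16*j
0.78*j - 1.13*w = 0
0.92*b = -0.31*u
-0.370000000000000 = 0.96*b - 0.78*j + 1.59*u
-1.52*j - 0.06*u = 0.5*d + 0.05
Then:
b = 0.10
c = 8.34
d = -0.09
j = 0.01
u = -0.29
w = 0.01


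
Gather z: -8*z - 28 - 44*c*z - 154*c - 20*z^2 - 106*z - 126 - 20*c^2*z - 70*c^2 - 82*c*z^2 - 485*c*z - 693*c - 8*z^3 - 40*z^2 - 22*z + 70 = -70*c^2 - 847*c - 8*z^3 + z^2*(-82*c - 60) + z*(-20*c^2 - 529*c - 136) - 84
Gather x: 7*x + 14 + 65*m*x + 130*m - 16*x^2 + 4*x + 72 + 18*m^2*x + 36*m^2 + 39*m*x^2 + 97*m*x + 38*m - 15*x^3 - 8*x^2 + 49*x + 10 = 36*m^2 + 168*m - 15*x^3 + x^2*(39*m - 24) + x*(18*m^2 + 162*m + 60) + 96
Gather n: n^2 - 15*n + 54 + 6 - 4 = n^2 - 15*n + 56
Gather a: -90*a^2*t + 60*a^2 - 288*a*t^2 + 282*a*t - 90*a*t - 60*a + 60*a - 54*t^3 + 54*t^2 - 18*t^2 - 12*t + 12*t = a^2*(60 - 90*t) + a*(-288*t^2 + 192*t) - 54*t^3 + 36*t^2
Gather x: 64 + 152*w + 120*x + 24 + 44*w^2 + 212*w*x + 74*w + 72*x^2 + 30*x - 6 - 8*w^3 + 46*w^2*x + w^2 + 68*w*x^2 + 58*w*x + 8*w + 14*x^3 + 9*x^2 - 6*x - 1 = -8*w^3 + 45*w^2 + 234*w + 14*x^3 + x^2*(68*w + 81) + x*(46*w^2 + 270*w + 144) + 81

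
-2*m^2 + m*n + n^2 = (-m + n)*(2*m + n)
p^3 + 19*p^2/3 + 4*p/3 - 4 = (p - 2/3)*(p + 1)*(p + 6)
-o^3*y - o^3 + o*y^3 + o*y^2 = (-o + y)*(o + y)*(o*y + o)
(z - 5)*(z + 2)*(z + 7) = z^3 + 4*z^2 - 31*z - 70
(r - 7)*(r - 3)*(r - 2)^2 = r^4 - 14*r^3 + 65*r^2 - 124*r + 84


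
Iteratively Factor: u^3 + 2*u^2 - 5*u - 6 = (u + 3)*(u^2 - u - 2) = (u + 1)*(u + 3)*(u - 2)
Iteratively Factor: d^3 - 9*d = (d + 3)*(d^2 - 3*d) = (d - 3)*(d + 3)*(d)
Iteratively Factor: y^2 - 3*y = (y)*(y - 3)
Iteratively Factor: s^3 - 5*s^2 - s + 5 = (s - 5)*(s^2 - 1) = (s - 5)*(s + 1)*(s - 1)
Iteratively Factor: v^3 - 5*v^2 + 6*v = (v - 3)*(v^2 - 2*v) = (v - 3)*(v - 2)*(v)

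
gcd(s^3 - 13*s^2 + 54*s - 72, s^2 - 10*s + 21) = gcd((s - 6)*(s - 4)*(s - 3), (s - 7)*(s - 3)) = s - 3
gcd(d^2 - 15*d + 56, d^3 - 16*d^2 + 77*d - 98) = d - 7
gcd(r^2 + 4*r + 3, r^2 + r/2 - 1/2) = r + 1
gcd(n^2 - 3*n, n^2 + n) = n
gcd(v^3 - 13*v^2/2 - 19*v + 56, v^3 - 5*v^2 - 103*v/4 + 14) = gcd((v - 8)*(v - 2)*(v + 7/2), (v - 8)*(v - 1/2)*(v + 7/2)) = v^2 - 9*v/2 - 28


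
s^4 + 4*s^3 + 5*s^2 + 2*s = s*(s + 1)^2*(s + 2)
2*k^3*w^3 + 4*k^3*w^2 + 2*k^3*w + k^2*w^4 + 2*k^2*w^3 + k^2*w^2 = w*(2*k + w)*(k*w + k)^2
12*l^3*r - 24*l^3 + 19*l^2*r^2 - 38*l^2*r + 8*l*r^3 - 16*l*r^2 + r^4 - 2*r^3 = (l + r)*(3*l + r)*(4*l + r)*(r - 2)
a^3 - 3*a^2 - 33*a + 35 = (a - 7)*(a - 1)*(a + 5)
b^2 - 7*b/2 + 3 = (b - 2)*(b - 3/2)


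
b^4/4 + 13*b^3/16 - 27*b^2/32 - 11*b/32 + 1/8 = (b/4 + 1)*(b - 1)*(b - 1/4)*(b + 1/2)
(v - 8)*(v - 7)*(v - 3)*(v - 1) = v^4 - 19*v^3 + 119*v^2 - 269*v + 168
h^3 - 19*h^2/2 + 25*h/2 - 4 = (h - 8)*(h - 1)*(h - 1/2)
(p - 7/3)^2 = p^2 - 14*p/3 + 49/9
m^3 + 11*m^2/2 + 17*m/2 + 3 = (m + 1/2)*(m + 2)*(m + 3)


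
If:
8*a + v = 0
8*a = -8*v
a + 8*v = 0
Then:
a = 0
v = 0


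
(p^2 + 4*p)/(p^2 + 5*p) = (p + 4)/(p + 5)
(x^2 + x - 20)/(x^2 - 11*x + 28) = (x + 5)/(x - 7)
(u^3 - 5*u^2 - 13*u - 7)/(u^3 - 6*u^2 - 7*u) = (u + 1)/u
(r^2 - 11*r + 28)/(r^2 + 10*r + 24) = (r^2 - 11*r + 28)/(r^2 + 10*r + 24)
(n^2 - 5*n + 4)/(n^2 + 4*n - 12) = (n^2 - 5*n + 4)/(n^2 + 4*n - 12)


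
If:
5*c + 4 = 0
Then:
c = -4/5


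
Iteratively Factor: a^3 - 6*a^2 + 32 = (a + 2)*(a^2 - 8*a + 16) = (a - 4)*(a + 2)*(a - 4)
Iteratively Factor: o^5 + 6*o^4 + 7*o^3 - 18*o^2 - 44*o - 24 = (o - 2)*(o^4 + 8*o^3 + 23*o^2 + 28*o + 12) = (o - 2)*(o + 1)*(o^3 + 7*o^2 + 16*o + 12) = (o - 2)*(o + 1)*(o + 3)*(o^2 + 4*o + 4) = (o - 2)*(o + 1)*(o + 2)*(o + 3)*(o + 2)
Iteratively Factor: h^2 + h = (h + 1)*(h)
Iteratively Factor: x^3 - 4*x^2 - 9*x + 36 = (x + 3)*(x^2 - 7*x + 12) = (x - 3)*(x + 3)*(x - 4)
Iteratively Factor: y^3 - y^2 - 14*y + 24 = (y + 4)*(y^2 - 5*y + 6) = (y - 3)*(y + 4)*(y - 2)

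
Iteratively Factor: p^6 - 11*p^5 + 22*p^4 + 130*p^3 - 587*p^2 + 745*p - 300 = (p - 5)*(p^5 - 6*p^4 - 8*p^3 + 90*p^2 - 137*p + 60) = (p - 5)*(p + 4)*(p^4 - 10*p^3 + 32*p^2 - 38*p + 15) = (p - 5)*(p - 1)*(p + 4)*(p^3 - 9*p^2 + 23*p - 15) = (p - 5)^2*(p - 1)*(p + 4)*(p^2 - 4*p + 3) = (p - 5)^2*(p - 1)^2*(p + 4)*(p - 3)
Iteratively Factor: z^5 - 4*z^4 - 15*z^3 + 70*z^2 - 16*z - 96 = (z - 3)*(z^4 - z^3 - 18*z^2 + 16*z + 32) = (z - 4)*(z - 3)*(z^3 + 3*z^2 - 6*z - 8) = (z - 4)*(z - 3)*(z + 1)*(z^2 + 2*z - 8) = (z - 4)*(z - 3)*(z - 2)*(z + 1)*(z + 4)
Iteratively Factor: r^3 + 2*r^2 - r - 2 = (r + 1)*(r^2 + r - 2) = (r - 1)*(r + 1)*(r + 2)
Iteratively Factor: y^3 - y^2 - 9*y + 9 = (y - 1)*(y^2 - 9) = (y - 1)*(y + 3)*(y - 3)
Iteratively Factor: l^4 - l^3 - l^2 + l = (l + 1)*(l^3 - 2*l^2 + l) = (l - 1)*(l + 1)*(l^2 - l) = l*(l - 1)*(l + 1)*(l - 1)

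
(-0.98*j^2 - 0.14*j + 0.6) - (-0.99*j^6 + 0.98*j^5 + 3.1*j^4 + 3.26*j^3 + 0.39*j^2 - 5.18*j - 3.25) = 0.99*j^6 - 0.98*j^5 - 3.1*j^4 - 3.26*j^3 - 1.37*j^2 + 5.04*j + 3.85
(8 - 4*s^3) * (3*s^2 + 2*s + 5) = -12*s^5 - 8*s^4 - 20*s^3 + 24*s^2 + 16*s + 40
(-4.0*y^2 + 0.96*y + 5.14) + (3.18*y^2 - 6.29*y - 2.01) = -0.82*y^2 - 5.33*y + 3.13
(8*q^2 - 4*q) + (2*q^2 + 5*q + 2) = 10*q^2 + q + 2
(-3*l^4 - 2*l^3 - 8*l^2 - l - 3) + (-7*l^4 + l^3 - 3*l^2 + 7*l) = -10*l^4 - l^3 - 11*l^2 + 6*l - 3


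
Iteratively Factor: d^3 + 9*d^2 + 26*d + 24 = (d + 4)*(d^2 + 5*d + 6) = (d + 3)*(d + 4)*(d + 2)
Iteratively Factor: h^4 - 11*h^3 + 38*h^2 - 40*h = (h - 4)*(h^3 - 7*h^2 + 10*h) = (h - 5)*(h - 4)*(h^2 - 2*h) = (h - 5)*(h - 4)*(h - 2)*(h)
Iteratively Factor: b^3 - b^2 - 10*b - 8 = (b - 4)*(b^2 + 3*b + 2) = (b - 4)*(b + 1)*(b + 2)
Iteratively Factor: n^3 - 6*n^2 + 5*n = (n - 1)*(n^2 - 5*n) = (n - 5)*(n - 1)*(n)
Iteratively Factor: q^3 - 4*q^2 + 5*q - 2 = (q - 2)*(q^2 - 2*q + 1) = (q - 2)*(q - 1)*(q - 1)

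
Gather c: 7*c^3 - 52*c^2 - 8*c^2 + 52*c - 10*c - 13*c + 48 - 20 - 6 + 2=7*c^3 - 60*c^2 + 29*c + 24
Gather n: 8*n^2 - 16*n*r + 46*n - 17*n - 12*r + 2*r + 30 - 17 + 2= 8*n^2 + n*(29 - 16*r) - 10*r + 15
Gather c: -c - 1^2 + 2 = 1 - c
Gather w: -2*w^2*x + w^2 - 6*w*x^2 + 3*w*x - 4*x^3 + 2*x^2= w^2*(1 - 2*x) + w*(-6*x^2 + 3*x) - 4*x^3 + 2*x^2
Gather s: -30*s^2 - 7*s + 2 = -30*s^2 - 7*s + 2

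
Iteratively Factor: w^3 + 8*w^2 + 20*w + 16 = (w + 2)*(w^2 + 6*w + 8) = (w + 2)*(w + 4)*(w + 2)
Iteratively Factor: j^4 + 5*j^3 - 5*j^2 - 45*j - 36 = (j + 1)*(j^3 + 4*j^2 - 9*j - 36) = (j + 1)*(j + 3)*(j^2 + j - 12) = (j + 1)*(j + 3)*(j + 4)*(j - 3)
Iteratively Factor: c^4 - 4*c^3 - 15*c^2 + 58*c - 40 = (c - 5)*(c^3 + c^2 - 10*c + 8) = (c - 5)*(c - 1)*(c^2 + 2*c - 8) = (c - 5)*(c - 2)*(c - 1)*(c + 4)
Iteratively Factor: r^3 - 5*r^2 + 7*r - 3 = (r - 1)*(r^2 - 4*r + 3) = (r - 1)^2*(r - 3)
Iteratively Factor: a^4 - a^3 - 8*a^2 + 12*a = (a + 3)*(a^3 - 4*a^2 + 4*a) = a*(a + 3)*(a^2 - 4*a + 4) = a*(a - 2)*(a + 3)*(a - 2)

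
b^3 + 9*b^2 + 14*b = b*(b + 2)*(b + 7)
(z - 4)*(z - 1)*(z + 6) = z^3 + z^2 - 26*z + 24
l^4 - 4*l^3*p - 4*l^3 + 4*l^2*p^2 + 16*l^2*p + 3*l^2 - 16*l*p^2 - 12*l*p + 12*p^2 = (l - 3)*(l - 1)*(l - 2*p)^2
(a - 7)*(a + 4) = a^2 - 3*a - 28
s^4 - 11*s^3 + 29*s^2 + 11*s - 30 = (s - 6)*(s - 5)*(s - 1)*(s + 1)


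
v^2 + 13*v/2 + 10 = (v + 5/2)*(v + 4)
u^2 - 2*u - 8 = (u - 4)*(u + 2)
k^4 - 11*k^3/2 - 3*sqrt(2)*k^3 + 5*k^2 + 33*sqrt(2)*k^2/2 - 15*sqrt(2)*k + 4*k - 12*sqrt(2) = (k - 4)*(k - 2)*(k + 1/2)*(k - 3*sqrt(2))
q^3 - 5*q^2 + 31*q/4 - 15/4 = (q - 5/2)*(q - 3/2)*(q - 1)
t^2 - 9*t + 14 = (t - 7)*(t - 2)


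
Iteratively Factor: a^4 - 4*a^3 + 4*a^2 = (a - 2)*(a^3 - 2*a^2) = a*(a - 2)*(a^2 - 2*a) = a^2*(a - 2)*(a - 2)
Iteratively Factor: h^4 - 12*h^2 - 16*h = (h - 4)*(h^3 + 4*h^2 + 4*h) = (h - 4)*(h + 2)*(h^2 + 2*h) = h*(h - 4)*(h + 2)*(h + 2)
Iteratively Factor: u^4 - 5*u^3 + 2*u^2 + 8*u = (u - 4)*(u^3 - u^2 - 2*u) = (u - 4)*(u - 2)*(u^2 + u) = (u - 4)*(u - 2)*(u + 1)*(u)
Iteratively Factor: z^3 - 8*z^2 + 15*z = (z - 5)*(z^2 - 3*z) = (z - 5)*(z - 3)*(z)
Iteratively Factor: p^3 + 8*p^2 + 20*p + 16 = (p + 2)*(p^2 + 6*p + 8) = (p + 2)*(p + 4)*(p + 2)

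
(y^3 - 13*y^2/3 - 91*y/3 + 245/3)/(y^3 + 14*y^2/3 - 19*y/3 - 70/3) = (y - 7)/(y + 2)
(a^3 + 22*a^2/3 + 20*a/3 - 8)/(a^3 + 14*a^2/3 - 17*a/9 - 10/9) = 3*(a^2 + 8*a + 12)/(3*a^2 + 16*a + 5)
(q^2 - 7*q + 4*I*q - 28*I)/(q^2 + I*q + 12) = (q - 7)/(q - 3*I)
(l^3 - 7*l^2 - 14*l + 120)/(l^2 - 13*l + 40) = (l^2 - 2*l - 24)/(l - 8)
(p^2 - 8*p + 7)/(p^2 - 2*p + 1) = (p - 7)/(p - 1)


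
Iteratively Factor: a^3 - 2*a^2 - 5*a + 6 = (a - 3)*(a^2 + a - 2) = (a - 3)*(a - 1)*(a + 2)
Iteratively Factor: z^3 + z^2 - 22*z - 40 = (z + 2)*(z^2 - z - 20) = (z - 5)*(z + 2)*(z + 4)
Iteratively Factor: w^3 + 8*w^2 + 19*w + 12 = (w + 3)*(w^2 + 5*w + 4) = (w + 3)*(w + 4)*(w + 1)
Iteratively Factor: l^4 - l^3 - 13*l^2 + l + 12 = (l + 3)*(l^3 - 4*l^2 - l + 4) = (l - 1)*(l + 3)*(l^2 - 3*l - 4) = (l - 4)*(l - 1)*(l + 3)*(l + 1)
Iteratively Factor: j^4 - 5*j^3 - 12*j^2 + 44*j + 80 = (j + 2)*(j^3 - 7*j^2 + 2*j + 40) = (j - 4)*(j + 2)*(j^2 - 3*j - 10) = (j - 5)*(j - 4)*(j + 2)*(j + 2)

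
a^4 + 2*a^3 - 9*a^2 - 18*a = a*(a - 3)*(a + 2)*(a + 3)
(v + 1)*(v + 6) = v^2 + 7*v + 6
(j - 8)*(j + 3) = j^2 - 5*j - 24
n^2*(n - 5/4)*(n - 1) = n^4 - 9*n^3/4 + 5*n^2/4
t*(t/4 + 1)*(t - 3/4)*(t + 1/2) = t^4/4 + 15*t^3/16 - 11*t^2/32 - 3*t/8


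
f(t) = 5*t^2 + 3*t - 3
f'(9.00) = 93.00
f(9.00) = 429.00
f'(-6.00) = -57.00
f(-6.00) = 159.00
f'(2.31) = 26.10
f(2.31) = 30.61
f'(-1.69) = -13.90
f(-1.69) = 6.21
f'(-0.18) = 1.20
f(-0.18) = -3.38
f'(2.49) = 27.90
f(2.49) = 35.47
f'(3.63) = 39.30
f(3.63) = 73.77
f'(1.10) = 14.00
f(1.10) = 6.35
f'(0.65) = 9.50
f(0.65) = 1.06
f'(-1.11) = -8.10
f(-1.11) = -0.17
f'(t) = 10*t + 3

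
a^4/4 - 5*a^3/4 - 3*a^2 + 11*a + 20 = (a/2 + 1)^2*(a - 5)*(a - 4)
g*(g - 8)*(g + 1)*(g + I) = g^4 - 7*g^3 + I*g^3 - 8*g^2 - 7*I*g^2 - 8*I*g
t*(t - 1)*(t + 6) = t^3 + 5*t^2 - 6*t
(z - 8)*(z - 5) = z^2 - 13*z + 40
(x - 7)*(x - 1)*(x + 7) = x^3 - x^2 - 49*x + 49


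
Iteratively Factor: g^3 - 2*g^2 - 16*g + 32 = (g - 2)*(g^2 - 16) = (g - 2)*(g + 4)*(g - 4)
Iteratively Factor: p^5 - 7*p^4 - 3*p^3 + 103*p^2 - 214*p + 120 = (p - 3)*(p^4 - 4*p^3 - 15*p^2 + 58*p - 40) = (p - 3)*(p - 1)*(p^3 - 3*p^2 - 18*p + 40) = (p - 5)*(p - 3)*(p - 1)*(p^2 + 2*p - 8) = (p - 5)*(p - 3)*(p - 1)*(p + 4)*(p - 2)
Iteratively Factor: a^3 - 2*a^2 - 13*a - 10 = (a + 2)*(a^2 - 4*a - 5) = (a - 5)*(a + 2)*(a + 1)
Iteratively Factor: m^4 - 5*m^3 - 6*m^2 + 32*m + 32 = (m - 4)*(m^3 - m^2 - 10*m - 8) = (m - 4)*(m + 2)*(m^2 - 3*m - 4) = (m - 4)*(m + 1)*(m + 2)*(m - 4)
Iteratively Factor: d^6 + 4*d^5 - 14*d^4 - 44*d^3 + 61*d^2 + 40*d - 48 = (d - 3)*(d^5 + 7*d^4 + 7*d^3 - 23*d^2 - 8*d + 16) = (d - 3)*(d - 1)*(d^4 + 8*d^3 + 15*d^2 - 8*d - 16) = (d - 3)*(d - 1)*(d + 4)*(d^3 + 4*d^2 - d - 4) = (d - 3)*(d - 1)^2*(d + 4)*(d^2 + 5*d + 4) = (d - 3)*(d - 1)^2*(d + 1)*(d + 4)*(d + 4)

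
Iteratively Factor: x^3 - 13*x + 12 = (x - 3)*(x^2 + 3*x - 4) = (x - 3)*(x + 4)*(x - 1)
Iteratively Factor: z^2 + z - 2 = (z + 2)*(z - 1)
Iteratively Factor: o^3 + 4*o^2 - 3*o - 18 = (o + 3)*(o^2 + o - 6) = (o + 3)^2*(o - 2)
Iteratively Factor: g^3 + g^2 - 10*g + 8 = (g - 1)*(g^2 + 2*g - 8) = (g - 1)*(g + 4)*(g - 2)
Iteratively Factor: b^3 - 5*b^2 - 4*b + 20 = (b - 5)*(b^2 - 4) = (b - 5)*(b + 2)*(b - 2)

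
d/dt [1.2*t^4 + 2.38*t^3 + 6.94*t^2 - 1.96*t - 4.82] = 4.8*t^3 + 7.14*t^2 + 13.88*t - 1.96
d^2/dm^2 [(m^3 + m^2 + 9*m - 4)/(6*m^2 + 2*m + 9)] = 2*(262*m^3 - 540*m^2 - 1359*m + 119)/(216*m^6 + 216*m^5 + 1044*m^4 + 656*m^3 + 1566*m^2 + 486*m + 729)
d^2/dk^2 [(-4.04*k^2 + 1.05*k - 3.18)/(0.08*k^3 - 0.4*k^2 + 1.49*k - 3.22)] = (-0.0517119999999999*k^6 + 0.0403199999999995*k^5 + 2.443584*k^4 - 17.671696*k^3 + 29.139744*k^2 - 1.65772799999999*k - 79.629448)/(0.000512*k^9 - 0.00768*k^8 + 0.067008*k^7 - 0.411904*k^6 + 1.866264*k^5 - 6.512664*k^4 + 17.311085*k^3 - 33.888246*k^2 + 46.346748*k - 33.386248)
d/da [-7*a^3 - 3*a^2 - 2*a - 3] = -21*a^2 - 6*a - 2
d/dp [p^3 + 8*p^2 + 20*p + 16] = 3*p^2 + 16*p + 20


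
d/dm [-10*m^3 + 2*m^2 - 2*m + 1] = -30*m^2 + 4*m - 2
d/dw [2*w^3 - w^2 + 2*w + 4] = 6*w^2 - 2*w + 2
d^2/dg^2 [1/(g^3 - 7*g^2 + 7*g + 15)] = 2*((7 - 3*g)*(g^3 - 7*g^2 + 7*g + 15) + (3*g^2 - 14*g + 7)^2)/(g^3 - 7*g^2 + 7*g + 15)^3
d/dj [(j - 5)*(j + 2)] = 2*j - 3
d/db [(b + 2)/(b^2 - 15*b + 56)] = (b^2 - 15*b - (b + 2)*(2*b - 15) + 56)/(b^2 - 15*b + 56)^2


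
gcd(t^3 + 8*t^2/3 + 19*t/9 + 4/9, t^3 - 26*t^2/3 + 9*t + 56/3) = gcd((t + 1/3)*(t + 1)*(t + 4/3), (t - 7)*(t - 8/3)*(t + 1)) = t + 1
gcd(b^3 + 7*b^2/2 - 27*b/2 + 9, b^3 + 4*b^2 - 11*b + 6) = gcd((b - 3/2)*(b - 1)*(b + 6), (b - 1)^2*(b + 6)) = b^2 + 5*b - 6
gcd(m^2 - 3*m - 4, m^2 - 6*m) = 1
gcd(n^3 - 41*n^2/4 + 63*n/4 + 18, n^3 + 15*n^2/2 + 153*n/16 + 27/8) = n + 3/4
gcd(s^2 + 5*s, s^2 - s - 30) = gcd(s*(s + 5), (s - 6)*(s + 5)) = s + 5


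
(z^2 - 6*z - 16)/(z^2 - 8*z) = (z + 2)/z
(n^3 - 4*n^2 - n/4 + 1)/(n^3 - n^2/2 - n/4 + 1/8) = 2*(n - 4)/(2*n - 1)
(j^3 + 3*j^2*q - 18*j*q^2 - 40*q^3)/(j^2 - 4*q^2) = (-j^2 - j*q + 20*q^2)/(-j + 2*q)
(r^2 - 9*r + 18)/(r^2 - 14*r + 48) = (r - 3)/(r - 8)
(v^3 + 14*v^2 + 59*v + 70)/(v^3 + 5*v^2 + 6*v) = (v^2 + 12*v + 35)/(v*(v + 3))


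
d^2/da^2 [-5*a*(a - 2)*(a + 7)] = -30*a - 50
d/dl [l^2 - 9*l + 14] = 2*l - 9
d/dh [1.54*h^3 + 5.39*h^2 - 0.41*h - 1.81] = 4.62*h^2 + 10.78*h - 0.41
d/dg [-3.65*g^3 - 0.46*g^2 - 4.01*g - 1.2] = -10.95*g^2 - 0.92*g - 4.01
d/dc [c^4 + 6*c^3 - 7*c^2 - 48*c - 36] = 4*c^3 + 18*c^2 - 14*c - 48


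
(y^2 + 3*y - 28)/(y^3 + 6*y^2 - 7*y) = (y - 4)/(y*(y - 1))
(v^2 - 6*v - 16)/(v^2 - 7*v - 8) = (v + 2)/(v + 1)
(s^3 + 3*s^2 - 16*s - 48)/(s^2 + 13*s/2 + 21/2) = 2*(s^2 - 16)/(2*s + 7)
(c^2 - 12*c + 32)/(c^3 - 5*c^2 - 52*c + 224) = 1/(c + 7)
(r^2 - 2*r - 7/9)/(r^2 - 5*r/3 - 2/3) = (r - 7/3)/(r - 2)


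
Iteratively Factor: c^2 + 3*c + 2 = (c + 2)*(c + 1)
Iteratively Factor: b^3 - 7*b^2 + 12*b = (b - 3)*(b^2 - 4*b) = (b - 4)*(b - 3)*(b)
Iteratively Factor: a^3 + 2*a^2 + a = (a + 1)*(a^2 + a) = (a + 1)^2*(a)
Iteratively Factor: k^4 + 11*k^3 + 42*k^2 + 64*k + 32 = (k + 1)*(k^3 + 10*k^2 + 32*k + 32) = (k + 1)*(k + 4)*(k^2 + 6*k + 8) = (k + 1)*(k + 4)^2*(k + 2)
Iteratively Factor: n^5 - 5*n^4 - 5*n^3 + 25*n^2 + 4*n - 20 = (n + 2)*(n^4 - 7*n^3 + 9*n^2 + 7*n - 10) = (n - 5)*(n + 2)*(n^3 - 2*n^2 - n + 2) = (n - 5)*(n - 2)*(n + 2)*(n^2 - 1) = (n - 5)*(n - 2)*(n - 1)*(n + 2)*(n + 1)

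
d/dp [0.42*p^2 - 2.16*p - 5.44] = 0.84*p - 2.16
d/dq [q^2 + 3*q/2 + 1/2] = 2*q + 3/2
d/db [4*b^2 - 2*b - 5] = 8*b - 2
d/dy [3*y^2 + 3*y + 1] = 6*y + 3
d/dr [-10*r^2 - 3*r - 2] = -20*r - 3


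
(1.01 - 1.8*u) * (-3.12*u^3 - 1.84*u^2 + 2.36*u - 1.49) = 5.616*u^4 + 0.1608*u^3 - 6.1064*u^2 + 5.0656*u - 1.5049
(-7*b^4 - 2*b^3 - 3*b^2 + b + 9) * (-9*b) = 63*b^5 + 18*b^4 + 27*b^3 - 9*b^2 - 81*b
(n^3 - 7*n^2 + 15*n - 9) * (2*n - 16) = 2*n^4 - 30*n^3 + 142*n^2 - 258*n + 144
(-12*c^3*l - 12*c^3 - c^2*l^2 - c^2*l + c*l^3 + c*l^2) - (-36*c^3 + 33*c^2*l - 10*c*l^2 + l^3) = -12*c^3*l + 24*c^3 - c^2*l^2 - 34*c^2*l + c*l^3 + 11*c*l^2 - l^3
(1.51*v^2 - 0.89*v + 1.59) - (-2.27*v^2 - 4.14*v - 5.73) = 3.78*v^2 + 3.25*v + 7.32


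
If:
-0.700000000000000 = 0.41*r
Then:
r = -1.71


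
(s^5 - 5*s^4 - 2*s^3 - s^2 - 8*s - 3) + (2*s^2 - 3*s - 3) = s^5 - 5*s^4 - 2*s^3 + s^2 - 11*s - 6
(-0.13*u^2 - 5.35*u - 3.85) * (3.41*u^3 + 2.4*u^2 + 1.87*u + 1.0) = -0.4433*u^5 - 18.5555*u^4 - 26.2116*u^3 - 19.3745*u^2 - 12.5495*u - 3.85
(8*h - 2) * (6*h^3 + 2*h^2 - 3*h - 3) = 48*h^4 + 4*h^3 - 28*h^2 - 18*h + 6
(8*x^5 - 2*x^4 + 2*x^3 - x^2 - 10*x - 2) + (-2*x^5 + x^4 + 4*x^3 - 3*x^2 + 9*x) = 6*x^5 - x^4 + 6*x^3 - 4*x^2 - x - 2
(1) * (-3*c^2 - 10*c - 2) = -3*c^2 - 10*c - 2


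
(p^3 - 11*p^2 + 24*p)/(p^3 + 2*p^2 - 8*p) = (p^2 - 11*p + 24)/(p^2 + 2*p - 8)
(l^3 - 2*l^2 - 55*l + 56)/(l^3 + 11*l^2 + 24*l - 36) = (l^2 - l - 56)/(l^2 + 12*l + 36)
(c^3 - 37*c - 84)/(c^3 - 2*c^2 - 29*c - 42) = (c + 4)/(c + 2)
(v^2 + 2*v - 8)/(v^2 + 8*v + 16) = (v - 2)/(v + 4)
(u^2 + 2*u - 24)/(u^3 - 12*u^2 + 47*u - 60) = (u + 6)/(u^2 - 8*u + 15)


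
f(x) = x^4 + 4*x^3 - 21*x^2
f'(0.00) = 0.00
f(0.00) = 0.00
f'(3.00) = 90.00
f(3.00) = 0.00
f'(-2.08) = 103.28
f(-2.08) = -108.13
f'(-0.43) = 19.96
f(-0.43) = -4.17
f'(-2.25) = 109.69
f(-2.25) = -126.25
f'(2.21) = 8.96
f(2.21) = -35.54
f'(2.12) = 3.01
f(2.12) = -36.07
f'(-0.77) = 37.63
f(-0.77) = -13.93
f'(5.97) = 1028.06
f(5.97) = 1372.92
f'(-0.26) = 11.66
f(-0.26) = -1.49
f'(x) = 4*x^3 + 12*x^2 - 42*x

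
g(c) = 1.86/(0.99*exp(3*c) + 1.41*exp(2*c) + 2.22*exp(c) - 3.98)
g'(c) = 1.86*(-2.97*exp(3*c) - 2.82*exp(2*c) - 2.22*exp(c))/(0.99*exp(3*c) + 1.41*exp(2*c) + 2.22*exp(c) - 3.98)^2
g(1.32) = 0.02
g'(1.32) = -0.07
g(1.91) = 0.00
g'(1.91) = -0.01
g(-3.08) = -0.48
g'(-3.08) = -0.01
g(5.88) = 0.00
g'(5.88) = -0.00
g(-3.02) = -0.48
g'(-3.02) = -0.01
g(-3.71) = -0.47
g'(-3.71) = -0.01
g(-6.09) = -0.47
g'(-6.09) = -0.00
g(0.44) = 0.28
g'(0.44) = -0.92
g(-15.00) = -0.47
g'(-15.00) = 0.00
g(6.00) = 0.00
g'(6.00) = 0.00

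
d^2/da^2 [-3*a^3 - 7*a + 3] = -18*a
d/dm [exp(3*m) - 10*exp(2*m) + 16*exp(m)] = (3*exp(2*m) - 20*exp(m) + 16)*exp(m)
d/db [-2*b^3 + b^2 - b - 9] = -6*b^2 + 2*b - 1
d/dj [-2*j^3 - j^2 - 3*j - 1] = -6*j^2 - 2*j - 3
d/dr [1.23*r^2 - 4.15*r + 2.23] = 2.46*r - 4.15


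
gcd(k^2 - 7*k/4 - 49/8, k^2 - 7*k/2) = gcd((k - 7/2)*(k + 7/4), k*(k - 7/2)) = k - 7/2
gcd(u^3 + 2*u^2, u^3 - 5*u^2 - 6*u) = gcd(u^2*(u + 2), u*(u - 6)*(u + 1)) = u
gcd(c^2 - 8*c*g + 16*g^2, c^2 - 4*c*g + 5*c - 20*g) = c - 4*g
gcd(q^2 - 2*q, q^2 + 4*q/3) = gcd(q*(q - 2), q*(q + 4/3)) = q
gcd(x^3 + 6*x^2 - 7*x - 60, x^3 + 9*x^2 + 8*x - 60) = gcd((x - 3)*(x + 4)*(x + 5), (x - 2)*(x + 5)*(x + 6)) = x + 5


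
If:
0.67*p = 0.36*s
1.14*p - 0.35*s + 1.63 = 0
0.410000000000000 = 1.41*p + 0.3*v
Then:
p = -3.34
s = -6.21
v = 17.05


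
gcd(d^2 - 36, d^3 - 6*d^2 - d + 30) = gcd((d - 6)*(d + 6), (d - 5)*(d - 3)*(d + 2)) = 1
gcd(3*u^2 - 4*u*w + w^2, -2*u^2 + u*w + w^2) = u - w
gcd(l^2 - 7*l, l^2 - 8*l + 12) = 1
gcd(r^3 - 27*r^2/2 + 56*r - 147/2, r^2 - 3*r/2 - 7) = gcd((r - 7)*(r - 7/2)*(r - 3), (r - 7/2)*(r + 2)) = r - 7/2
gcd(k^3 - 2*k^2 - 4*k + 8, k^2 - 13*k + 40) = 1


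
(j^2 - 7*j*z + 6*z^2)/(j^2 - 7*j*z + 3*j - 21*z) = (j^2 - 7*j*z + 6*z^2)/(j^2 - 7*j*z + 3*j - 21*z)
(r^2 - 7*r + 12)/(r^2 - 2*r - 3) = (r - 4)/(r + 1)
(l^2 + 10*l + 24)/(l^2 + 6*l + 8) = (l + 6)/(l + 2)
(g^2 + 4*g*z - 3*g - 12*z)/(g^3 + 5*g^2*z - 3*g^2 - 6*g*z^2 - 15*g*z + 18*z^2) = (-g - 4*z)/(-g^2 - 5*g*z + 6*z^2)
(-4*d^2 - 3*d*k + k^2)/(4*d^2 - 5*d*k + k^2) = (-d - k)/(d - k)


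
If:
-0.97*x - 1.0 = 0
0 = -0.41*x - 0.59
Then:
No Solution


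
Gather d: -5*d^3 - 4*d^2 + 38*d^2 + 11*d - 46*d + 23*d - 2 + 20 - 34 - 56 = -5*d^3 + 34*d^2 - 12*d - 72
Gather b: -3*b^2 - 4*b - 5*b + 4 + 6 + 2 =-3*b^2 - 9*b + 12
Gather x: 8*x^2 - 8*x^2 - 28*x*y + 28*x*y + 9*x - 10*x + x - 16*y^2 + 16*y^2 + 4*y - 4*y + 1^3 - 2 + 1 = 0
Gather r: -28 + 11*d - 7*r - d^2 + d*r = -d^2 + 11*d + r*(d - 7) - 28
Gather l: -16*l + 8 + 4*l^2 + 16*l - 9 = 4*l^2 - 1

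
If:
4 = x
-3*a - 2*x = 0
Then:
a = -8/3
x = 4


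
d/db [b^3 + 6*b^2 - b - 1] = 3*b^2 + 12*b - 1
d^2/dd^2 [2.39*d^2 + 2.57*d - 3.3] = 4.78000000000000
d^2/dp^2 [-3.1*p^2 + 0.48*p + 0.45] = -6.20000000000000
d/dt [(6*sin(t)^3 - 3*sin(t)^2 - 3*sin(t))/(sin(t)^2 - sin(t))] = 6*cos(t)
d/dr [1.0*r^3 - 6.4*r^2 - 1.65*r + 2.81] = 3.0*r^2 - 12.8*r - 1.65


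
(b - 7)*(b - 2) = b^2 - 9*b + 14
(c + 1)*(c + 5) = c^2 + 6*c + 5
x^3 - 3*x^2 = x^2*(x - 3)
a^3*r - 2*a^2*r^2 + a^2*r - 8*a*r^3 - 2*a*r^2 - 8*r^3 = (a - 4*r)*(a + 2*r)*(a*r + r)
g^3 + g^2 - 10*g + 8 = (g - 2)*(g - 1)*(g + 4)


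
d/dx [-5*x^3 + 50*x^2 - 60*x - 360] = -15*x^2 + 100*x - 60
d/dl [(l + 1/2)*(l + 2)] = 2*l + 5/2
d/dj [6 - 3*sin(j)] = -3*cos(j)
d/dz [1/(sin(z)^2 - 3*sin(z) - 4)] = (3 - 2*sin(z))*cos(z)/((sin(z) - 4)^2*(sin(z) + 1)^2)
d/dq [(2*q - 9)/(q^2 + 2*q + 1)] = 2*(10 - q)/(q^3 + 3*q^2 + 3*q + 1)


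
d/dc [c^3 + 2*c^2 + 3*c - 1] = 3*c^2 + 4*c + 3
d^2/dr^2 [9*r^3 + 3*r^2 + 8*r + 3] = 54*r + 6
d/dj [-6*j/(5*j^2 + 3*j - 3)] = 6*(5*j^2 + 3)/(25*j^4 + 30*j^3 - 21*j^2 - 18*j + 9)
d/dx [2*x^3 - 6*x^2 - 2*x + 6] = 6*x^2 - 12*x - 2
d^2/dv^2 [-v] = 0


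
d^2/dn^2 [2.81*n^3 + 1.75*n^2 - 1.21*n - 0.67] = 16.86*n + 3.5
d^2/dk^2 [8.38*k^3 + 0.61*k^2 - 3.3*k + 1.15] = 50.28*k + 1.22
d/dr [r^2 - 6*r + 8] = 2*r - 6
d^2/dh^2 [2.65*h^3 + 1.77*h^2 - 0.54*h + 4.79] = 15.9*h + 3.54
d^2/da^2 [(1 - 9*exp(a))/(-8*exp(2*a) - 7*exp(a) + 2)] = (576*exp(4*a) - 760*exp(3*a) + 696*exp(2*a) + 13*exp(a) + 22)*exp(a)/(512*exp(6*a) + 1344*exp(5*a) + 792*exp(4*a) - 329*exp(3*a) - 198*exp(2*a) + 84*exp(a) - 8)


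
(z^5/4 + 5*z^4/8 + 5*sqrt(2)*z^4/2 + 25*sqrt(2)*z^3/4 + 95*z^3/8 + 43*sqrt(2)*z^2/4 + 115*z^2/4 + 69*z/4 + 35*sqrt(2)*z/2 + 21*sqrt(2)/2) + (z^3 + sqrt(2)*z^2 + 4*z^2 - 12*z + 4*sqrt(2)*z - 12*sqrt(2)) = z^5/4 + 5*z^4/8 + 5*sqrt(2)*z^4/2 + 25*sqrt(2)*z^3/4 + 103*z^3/8 + 47*sqrt(2)*z^2/4 + 131*z^2/4 + 21*z/4 + 43*sqrt(2)*z/2 - 3*sqrt(2)/2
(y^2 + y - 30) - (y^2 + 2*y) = -y - 30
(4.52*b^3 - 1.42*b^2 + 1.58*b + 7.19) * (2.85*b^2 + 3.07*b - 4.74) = 12.882*b^5 + 9.8294*b^4 - 21.2812*b^3 + 32.0729*b^2 + 14.5841*b - 34.0806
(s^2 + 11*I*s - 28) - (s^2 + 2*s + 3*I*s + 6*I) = -2*s + 8*I*s - 28 - 6*I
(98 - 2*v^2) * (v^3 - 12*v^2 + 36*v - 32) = -2*v^5 + 24*v^4 + 26*v^3 - 1112*v^2 + 3528*v - 3136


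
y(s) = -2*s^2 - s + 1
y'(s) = -4*s - 1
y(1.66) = -6.17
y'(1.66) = -7.64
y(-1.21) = -0.72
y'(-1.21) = 3.84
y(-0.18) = 1.12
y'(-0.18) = -0.28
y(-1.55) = -2.26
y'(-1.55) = 5.20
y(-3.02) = -14.22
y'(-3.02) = 11.08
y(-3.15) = -15.70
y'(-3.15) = 11.60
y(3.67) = -29.61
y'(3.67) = -15.68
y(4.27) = -39.74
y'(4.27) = -18.08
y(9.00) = -170.00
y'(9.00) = -37.00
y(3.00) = -20.00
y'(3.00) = -13.00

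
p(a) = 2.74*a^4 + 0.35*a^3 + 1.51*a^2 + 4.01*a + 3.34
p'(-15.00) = -36795.04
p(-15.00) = 137814.19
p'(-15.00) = -36795.04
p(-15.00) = 137814.19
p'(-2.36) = -141.33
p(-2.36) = 82.68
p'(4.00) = 734.33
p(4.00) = 767.38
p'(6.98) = 3803.40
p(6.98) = 6727.80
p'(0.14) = 4.48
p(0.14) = 3.93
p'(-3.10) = -321.77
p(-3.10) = 248.04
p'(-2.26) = -123.97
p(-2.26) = 69.43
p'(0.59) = 8.41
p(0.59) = 6.64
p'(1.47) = 45.53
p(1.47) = 26.40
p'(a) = 10.96*a^3 + 1.05*a^2 + 3.02*a + 4.01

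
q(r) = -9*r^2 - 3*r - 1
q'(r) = -18*r - 3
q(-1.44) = -15.34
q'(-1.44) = 22.92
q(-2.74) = -60.35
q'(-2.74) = 46.32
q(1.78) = -34.86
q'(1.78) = -35.04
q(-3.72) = -114.39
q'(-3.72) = 63.96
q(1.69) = -31.77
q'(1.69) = -33.42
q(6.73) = -428.83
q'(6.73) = -124.14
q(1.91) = -39.56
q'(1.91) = -37.38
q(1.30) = -20.11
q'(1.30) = -26.40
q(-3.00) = -73.00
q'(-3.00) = 51.00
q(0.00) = -1.00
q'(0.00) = -3.00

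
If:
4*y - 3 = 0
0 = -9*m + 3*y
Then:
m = 1/4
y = 3/4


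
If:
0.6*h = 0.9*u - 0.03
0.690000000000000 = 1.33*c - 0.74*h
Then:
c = 0.834586466165414*u + 0.490977443609023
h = 1.5*u - 0.05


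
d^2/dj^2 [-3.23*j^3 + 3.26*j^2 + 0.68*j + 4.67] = 6.52 - 19.38*j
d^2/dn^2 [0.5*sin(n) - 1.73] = -0.5*sin(n)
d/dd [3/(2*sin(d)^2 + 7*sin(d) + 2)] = -3*(4*sin(d) + 7)*cos(d)/(7*sin(d) - cos(2*d) + 3)^2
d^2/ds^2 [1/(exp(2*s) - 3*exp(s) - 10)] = ((3 - 4*exp(s))*(-exp(2*s) + 3*exp(s) + 10) - 2*(2*exp(s) - 3)^2*exp(s))*exp(s)/(-exp(2*s) + 3*exp(s) + 10)^3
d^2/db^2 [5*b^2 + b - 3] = 10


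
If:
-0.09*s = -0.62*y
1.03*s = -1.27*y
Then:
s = 0.00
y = 0.00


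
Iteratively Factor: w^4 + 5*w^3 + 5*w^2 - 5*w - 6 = (w + 1)*(w^3 + 4*w^2 + w - 6) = (w + 1)*(w + 2)*(w^2 + 2*w - 3) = (w + 1)*(w + 2)*(w + 3)*(w - 1)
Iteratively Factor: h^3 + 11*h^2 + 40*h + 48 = (h + 4)*(h^2 + 7*h + 12) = (h + 3)*(h + 4)*(h + 4)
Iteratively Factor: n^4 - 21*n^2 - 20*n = (n - 5)*(n^3 + 5*n^2 + 4*n) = (n - 5)*(n + 4)*(n^2 + n) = (n - 5)*(n + 1)*(n + 4)*(n)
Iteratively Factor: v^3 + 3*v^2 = (v + 3)*(v^2) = v*(v + 3)*(v)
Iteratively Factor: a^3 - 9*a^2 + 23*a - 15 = (a - 3)*(a^2 - 6*a + 5) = (a - 5)*(a - 3)*(a - 1)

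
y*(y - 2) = y^2 - 2*y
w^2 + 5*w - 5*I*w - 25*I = (w + 5)*(w - 5*I)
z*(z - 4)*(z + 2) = z^3 - 2*z^2 - 8*z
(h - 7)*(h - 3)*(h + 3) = h^3 - 7*h^2 - 9*h + 63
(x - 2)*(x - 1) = x^2 - 3*x + 2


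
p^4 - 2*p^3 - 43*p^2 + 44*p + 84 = (p - 7)*(p - 2)*(p + 1)*(p + 6)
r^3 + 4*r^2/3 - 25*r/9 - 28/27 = (r - 4/3)*(r + 1/3)*(r + 7/3)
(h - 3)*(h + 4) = h^2 + h - 12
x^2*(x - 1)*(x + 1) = x^4 - x^2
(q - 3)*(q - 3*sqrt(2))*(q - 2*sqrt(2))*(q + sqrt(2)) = q^4 - 4*sqrt(2)*q^3 - 3*q^3 + 2*q^2 + 12*sqrt(2)*q^2 - 6*q + 12*sqrt(2)*q - 36*sqrt(2)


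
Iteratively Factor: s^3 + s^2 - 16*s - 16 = (s + 4)*(s^2 - 3*s - 4) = (s - 4)*(s + 4)*(s + 1)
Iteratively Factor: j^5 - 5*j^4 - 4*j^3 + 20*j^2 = (j - 2)*(j^4 - 3*j^3 - 10*j^2) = (j - 5)*(j - 2)*(j^3 + 2*j^2) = j*(j - 5)*(j - 2)*(j^2 + 2*j) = j*(j - 5)*(j - 2)*(j + 2)*(j)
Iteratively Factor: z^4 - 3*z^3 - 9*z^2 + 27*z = (z + 3)*(z^3 - 6*z^2 + 9*z) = (z - 3)*(z + 3)*(z^2 - 3*z) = z*(z - 3)*(z + 3)*(z - 3)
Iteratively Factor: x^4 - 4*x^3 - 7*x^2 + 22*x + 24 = (x + 1)*(x^3 - 5*x^2 - 2*x + 24) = (x + 1)*(x + 2)*(x^2 - 7*x + 12) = (x - 3)*(x + 1)*(x + 2)*(x - 4)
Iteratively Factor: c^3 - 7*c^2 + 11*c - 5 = (c - 5)*(c^2 - 2*c + 1) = (c - 5)*(c - 1)*(c - 1)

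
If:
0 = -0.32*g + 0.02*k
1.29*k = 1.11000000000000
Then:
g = 0.05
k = 0.86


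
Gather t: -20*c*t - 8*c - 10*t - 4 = -8*c + t*(-20*c - 10) - 4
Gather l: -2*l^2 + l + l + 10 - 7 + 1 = -2*l^2 + 2*l + 4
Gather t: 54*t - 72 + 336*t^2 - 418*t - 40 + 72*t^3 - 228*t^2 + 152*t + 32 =72*t^3 + 108*t^2 - 212*t - 80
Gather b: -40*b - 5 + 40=35 - 40*b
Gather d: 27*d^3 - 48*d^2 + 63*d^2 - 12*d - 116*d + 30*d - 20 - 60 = 27*d^3 + 15*d^2 - 98*d - 80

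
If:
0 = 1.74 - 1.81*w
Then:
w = 0.96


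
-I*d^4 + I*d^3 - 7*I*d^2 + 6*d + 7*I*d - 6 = (d - 3*I)*(d + I)*(d + 2*I)*(-I*d + I)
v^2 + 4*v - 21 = (v - 3)*(v + 7)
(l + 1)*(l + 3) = l^2 + 4*l + 3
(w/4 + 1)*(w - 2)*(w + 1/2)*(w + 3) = w^4/4 + 11*w^3/8 + w^2/8 - 25*w/4 - 3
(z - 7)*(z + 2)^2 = z^3 - 3*z^2 - 24*z - 28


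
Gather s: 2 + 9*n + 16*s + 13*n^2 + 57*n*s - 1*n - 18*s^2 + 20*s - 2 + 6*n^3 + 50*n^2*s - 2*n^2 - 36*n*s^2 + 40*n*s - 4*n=6*n^3 + 11*n^2 + 4*n + s^2*(-36*n - 18) + s*(50*n^2 + 97*n + 36)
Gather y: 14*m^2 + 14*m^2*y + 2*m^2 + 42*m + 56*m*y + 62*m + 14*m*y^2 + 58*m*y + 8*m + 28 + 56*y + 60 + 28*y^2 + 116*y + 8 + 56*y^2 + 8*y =16*m^2 + 112*m + y^2*(14*m + 84) + y*(14*m^2 + 114*m + 180) + 96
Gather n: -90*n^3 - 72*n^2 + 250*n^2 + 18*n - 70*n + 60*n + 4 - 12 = -90*n^3 + 178*n^2 + 8*n - 8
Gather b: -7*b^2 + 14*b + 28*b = -7*b^2 + 42*b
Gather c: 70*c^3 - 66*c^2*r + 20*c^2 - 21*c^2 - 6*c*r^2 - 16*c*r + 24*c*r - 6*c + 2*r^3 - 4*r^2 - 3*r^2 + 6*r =70*c^3 + c^2*(-66*r - 1) + c*(-6*r^2 + 8*r - 6) + 2*r^3 - 7*r^2 + 6*r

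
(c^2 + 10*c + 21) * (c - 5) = c^3 + 5*c^2 - 29*c - 105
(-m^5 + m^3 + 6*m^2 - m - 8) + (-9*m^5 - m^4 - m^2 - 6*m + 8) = -10*m^5 - m^4 + m^3 + 5*m^2 - 7*m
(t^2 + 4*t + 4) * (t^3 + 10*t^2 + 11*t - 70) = t^5 + 14*t^4 + 55*t^3 + 14*t^2 - 236*t - 280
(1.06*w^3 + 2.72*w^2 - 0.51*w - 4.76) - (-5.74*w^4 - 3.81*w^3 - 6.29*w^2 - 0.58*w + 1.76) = 5.74*w^4 + 4.87*w^3 + 9.01*w^2 + 0.07*w - 6.52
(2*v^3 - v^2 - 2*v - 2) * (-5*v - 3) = -10*v^4 - v^3 + 13*v^2 + 16*v + 6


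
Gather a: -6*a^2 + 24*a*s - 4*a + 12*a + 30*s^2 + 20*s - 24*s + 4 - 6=-6*a^2 + a*(24*s + 8) + 30*s^2 - 4*s - 2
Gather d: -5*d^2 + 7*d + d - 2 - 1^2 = -5*d^2 + 8*d - 3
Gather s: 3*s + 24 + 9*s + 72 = 12*s + 96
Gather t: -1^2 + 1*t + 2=t + 1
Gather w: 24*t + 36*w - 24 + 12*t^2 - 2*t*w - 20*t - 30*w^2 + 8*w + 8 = 12*t^2 + 4*t - 30*w^2 + w*(44 - 2*t) - 16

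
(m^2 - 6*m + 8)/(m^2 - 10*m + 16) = (m - 4)/(m - 8)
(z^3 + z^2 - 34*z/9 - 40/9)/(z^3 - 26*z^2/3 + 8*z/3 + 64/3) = (z + 5/3)/(z - 8)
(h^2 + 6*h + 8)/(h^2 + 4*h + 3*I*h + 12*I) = (h + 2)/(h + 3*I)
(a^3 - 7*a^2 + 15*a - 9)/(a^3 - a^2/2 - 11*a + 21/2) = 2*(a - 3)/(2*a + 7)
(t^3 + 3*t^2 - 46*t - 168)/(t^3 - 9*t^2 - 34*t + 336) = (t + 4)/(t - 8)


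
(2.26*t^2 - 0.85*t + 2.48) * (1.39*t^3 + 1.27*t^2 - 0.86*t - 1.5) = 3.1414*t^5 + 1.6887*t^4 + 0.4241*t^3 + 0.4906*t^2 - 0.8578*t - 3.72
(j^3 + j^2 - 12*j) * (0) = 0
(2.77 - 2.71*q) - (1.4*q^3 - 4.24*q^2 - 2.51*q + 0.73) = -1.4*q^3 + 4.24*q^2 - 0.2*q + 2.04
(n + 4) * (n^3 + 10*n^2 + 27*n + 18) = n^4 + 14*n^3 + 67*n^2 + 126*n + 72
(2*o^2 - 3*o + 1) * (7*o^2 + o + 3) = 14*o^4 - 19*o^3 + 10*o^2 - 8*o + 3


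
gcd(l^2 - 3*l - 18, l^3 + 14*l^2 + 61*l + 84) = l + 3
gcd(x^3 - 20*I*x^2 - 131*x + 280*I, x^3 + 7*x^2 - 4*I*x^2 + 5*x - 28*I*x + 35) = x - 5*I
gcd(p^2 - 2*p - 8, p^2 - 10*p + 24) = p - 4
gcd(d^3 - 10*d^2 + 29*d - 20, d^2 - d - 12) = d - 4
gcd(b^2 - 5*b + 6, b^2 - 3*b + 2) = b - 2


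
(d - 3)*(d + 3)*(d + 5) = d^3 + 5*d^2 - 9*d - 45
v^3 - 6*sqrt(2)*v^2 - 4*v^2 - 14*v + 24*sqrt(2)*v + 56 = (v - 4)*(v - 7*sqrt(2))*(v + sqrt(2))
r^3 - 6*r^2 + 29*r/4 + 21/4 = (r - 7/2)*(r - 3)*(r + 1/2)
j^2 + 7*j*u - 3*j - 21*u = (j - 3)*(j + 7*u)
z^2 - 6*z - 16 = (z - 8)*(z + 2)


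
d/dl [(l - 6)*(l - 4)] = 2*l - 10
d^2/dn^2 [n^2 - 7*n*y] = 2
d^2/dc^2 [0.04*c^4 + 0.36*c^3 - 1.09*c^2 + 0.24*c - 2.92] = 0.48*c^2 + 2.16*c - 2.18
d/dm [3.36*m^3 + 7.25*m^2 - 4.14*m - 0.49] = 10.08*m^2 + 14.5*m - 4.14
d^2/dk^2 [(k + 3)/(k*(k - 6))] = 2*(k^3 + 9*k^2 - 54*k + 108)/(k^3*(k^3 - 18*k^2 + 108*k - 216))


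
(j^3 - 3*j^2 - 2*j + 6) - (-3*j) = j^3 - 3*j^2 + j + 6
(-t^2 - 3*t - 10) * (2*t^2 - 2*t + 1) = -2*t^4 - 4*t^3 - 15*t^2 + 17*t - 10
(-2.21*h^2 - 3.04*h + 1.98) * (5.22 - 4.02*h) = 8.8842*h^3 + 0.6846*h^2 - 23.8284*h + 10.3356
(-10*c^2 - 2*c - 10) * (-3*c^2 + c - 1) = 30*c^4 - 4*c^3 + 38*c^2 - 8*c + 10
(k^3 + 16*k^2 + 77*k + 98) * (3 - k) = -k^4 - 13*k^3 - 29*k^2 + 133*k + 294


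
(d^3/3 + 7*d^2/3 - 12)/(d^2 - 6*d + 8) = (d^2 + 9*d + 18)/(3*(d - 4))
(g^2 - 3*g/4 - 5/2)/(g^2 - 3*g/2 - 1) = (4*g + 5)/(2*(2*g + 1))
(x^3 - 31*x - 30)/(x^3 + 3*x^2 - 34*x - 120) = (x + 1)/(x + 4)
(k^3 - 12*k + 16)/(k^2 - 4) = (k^2 + 2*k - 8)/(k + 2)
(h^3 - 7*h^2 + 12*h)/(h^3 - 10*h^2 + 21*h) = (h - 4)/(h - 7)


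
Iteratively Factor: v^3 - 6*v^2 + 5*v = (v - 1)*(v^2 - 5*v) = v*(v - 1)*(v - 5)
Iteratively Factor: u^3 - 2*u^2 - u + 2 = (u - 2)*(u^2 - 1) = (u - 2)*(u - 1)*(u + 1)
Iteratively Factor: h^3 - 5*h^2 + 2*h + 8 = (h - 4)*(h^2 - h - 2) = (h - 4)*(h + 1)*(h - 2)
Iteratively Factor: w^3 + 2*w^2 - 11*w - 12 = (w + 1)*(w^2 + w - 12) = (w - 3)*(w + 1)*(w + 4)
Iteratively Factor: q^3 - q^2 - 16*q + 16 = (q - 4)*(q^2 + 3*q - 4) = (q - 4)*(q - 1)*(q + 4)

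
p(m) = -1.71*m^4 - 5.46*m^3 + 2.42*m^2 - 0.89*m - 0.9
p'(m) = -6.84*m^3 - 16.38*m^2 + 4.84*m - 0.89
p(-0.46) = 0.48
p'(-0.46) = -5.92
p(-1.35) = 12.47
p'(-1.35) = -20.45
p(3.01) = -270.92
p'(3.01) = -321.26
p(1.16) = -10.29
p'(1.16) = -27.99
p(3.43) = -432.50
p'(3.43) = -453.02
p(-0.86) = 4.19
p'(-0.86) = -12.82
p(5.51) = -2421.87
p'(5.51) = -1615.74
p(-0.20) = -0.58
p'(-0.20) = -2.46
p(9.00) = -15012.54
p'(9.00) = -6270.47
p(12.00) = -44556.54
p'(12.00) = -14121.05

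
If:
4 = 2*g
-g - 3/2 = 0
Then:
No Solution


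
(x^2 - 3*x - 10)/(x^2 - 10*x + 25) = (x + 2)/(x - 5)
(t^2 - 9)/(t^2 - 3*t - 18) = (t - 3)/(t - 6)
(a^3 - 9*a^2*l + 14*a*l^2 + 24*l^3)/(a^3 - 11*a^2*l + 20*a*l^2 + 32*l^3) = (a - 6*l)/(a - 8*l)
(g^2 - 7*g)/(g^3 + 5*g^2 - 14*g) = (g - 7)/(g^2 + 5*g - 14)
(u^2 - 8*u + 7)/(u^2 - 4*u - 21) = (u - 1)/(u + 3)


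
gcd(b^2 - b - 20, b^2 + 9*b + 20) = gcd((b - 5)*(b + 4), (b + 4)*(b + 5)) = b + 4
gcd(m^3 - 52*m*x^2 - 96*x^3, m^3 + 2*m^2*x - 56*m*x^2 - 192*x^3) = -m^2 + 2*m*x + 48*x^2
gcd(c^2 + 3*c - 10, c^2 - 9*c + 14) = c - 2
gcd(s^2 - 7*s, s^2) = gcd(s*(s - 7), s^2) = s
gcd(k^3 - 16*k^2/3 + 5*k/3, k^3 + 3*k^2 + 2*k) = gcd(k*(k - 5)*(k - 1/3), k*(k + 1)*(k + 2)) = k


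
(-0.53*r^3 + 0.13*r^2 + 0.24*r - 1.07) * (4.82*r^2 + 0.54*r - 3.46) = -2.5546*r^5 + 0.3404*r^4 + 3.0608*r^3 - 5.4776*r^2 - 1.4082*r + 3.7022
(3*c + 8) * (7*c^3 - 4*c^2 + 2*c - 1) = 21*c^4 + 44*c^3 - 26*c^2 + 13*c - 8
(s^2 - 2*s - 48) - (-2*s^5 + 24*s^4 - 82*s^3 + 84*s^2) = 2*s^5 - 24*s^4 + 82*s^3 - 83*s^2 - 2*s - 48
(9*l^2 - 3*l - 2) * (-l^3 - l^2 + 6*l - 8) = -9*l^5 - 6*l^4 + 59*l^3 - 88*l^2 + 12*l + 16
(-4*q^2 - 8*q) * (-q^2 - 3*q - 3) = 4*q^4 + 20*q^3 + 36*q^2 + 24*q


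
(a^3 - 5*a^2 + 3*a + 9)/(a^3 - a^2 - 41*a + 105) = (a^2 - 2*a - 3)/(a^2 + 2*a - 35)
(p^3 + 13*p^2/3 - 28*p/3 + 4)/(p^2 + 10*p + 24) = (3*p^2 - 5*p + 2)/(3*(p + 4))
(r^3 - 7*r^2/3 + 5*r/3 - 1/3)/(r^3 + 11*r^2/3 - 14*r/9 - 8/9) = 3*(3*r^3 - 7*r^2 + 5*r - 1)/(9*r^3 + 33*r^2 - 14*r - 8)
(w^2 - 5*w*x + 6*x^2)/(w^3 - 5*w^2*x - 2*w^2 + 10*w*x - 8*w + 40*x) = (w^2 - 5*w*x + 6*x^2)/(w^3 - 5*w^2*x - 2*w^2 + 10*w*x - 8*w + 40*x)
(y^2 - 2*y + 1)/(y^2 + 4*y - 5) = (y - 1)/(y + 5)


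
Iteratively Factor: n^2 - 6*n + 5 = (n - 5)*(n - 1)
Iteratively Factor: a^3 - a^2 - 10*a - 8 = (a + 2)*(a^2 - 3*a - 4) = (a + 1)*(a + 2)*(a - 4)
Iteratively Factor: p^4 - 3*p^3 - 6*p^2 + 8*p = (p - 1)*(p^3 - 2*p^2 - 8*p) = (p - 4)*(p - 1)*(p^2 + 2*p) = p*(p - 4)*(p - 1)*(p + 2)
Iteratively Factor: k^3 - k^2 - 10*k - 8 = (k + 2)*(k^2 - 3*k - 4) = (k + 1)*(k + 2)*(k - 4)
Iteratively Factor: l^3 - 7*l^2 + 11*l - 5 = (l - 1)*(l^2 - 6*l + 5) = (l - 1)^2*(l - 5)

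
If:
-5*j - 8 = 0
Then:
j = -8/5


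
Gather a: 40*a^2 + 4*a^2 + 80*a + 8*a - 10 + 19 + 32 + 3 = 44*a^2 + 88*a + 44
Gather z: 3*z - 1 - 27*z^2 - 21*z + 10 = -27*z^2 - 18*z + 9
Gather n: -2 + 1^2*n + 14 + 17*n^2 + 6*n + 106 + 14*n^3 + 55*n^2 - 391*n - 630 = 14*n^3 + 72*n^2 - 384*n - 512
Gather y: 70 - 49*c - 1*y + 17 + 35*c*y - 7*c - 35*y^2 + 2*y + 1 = -56*c - 35*y^2 + y*(35*c + 1) + 88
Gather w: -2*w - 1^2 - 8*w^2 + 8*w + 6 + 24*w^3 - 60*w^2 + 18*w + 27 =24*w^3 - 68*w^2 + 24*w + 32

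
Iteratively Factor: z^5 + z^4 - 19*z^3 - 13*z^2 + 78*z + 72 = (z + 2)*(z^4 - z^3 - 17*z^2 + 21*z + 36) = (z - 3)*(z + 2)*(z^3 + 2*z^2 - 11*z - 12) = (z - 3)*(z + 2)*(z + 4)*(z^2 - 2*z - 3) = (z - 3)*(z + 1)*(z + 2)*(z + 4)*(z - 3)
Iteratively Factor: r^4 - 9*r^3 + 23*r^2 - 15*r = (r - 5)*(r^3 - 4*r^2 + 3*r) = (r - 5)*(r - 3)*(r^2 - r) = r*(r - 5)*(r - 3)*(r - 1)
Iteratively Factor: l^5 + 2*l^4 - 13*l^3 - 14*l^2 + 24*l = (l)*(l^4 + 2*l^3 - 13*l^2 - 14*l + 24) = l*(l - 1)*(l^3 + 3*l^2 - 10*l - 24) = l*(l - 3)*(l - 1)*(l^2 + 6*l + 8) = l*(l - 3)*(l - 1)*(l + 2)*(l + 4)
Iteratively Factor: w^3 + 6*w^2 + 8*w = (w + 2)*(w^2 + 4*w) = w*(w + 2)*(w + 4)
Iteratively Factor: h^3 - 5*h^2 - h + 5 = (h - 5)*(h^2 - 1) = (h - 5)*(h - 1)*(h + 1)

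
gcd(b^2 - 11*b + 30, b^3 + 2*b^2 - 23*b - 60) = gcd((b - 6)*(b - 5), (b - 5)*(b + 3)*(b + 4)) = b - 5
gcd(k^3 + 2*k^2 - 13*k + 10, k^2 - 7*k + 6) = k - 1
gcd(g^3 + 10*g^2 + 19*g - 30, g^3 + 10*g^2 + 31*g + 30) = g + 5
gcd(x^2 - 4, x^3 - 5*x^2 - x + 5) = 1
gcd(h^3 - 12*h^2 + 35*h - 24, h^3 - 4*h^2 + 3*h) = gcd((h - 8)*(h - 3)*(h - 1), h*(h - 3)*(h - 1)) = h^2 - 4*h + 3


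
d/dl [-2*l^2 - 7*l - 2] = -4*l - 7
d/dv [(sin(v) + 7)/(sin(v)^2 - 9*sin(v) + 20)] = (-14*sin(v) + cos(v)^2 + 82)*cos(v)/(sin(v)^2 - 9*sin(v) + 20)^2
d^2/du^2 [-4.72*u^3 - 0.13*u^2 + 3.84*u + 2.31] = -28.32*u - 0.26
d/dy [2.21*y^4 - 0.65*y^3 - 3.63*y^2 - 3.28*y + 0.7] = 8.84*y^3 - 1.95*y^2 - 7.26*y - 3.28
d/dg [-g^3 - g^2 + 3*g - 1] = -3*g^2 - 2*g + 3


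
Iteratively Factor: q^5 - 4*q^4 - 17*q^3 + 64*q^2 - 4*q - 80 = (q - 5)*(q^4 + q^3 - 12*q^2 + 4*q + 16) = (q - 5)*(q - 2)*(q^3 + 3*q^2 - 6*q - 8) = (q - 5)*(q - 2)*(q + 1)*(q^2 + 2*q - 8) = (q - 5)*(q - 2)*(q + 1)*(q + 4)*(q - 2)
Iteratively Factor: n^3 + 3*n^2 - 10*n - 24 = (n - 3)*(n^2 + 6*n + 8) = (n - 3)*(n + 4)*(n + 2)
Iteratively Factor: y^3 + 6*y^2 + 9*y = (y)*(y^2 + 6*y + 9) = y*(y + 3)*(y + 3)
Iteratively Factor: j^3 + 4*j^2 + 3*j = (j + 1)*(j^2 + 3*j) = j*(j + 1)*(j + 3)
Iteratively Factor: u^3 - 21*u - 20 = (u + 4)*(u^2 - 4*u - 5) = (u - 5)*(u + 4)*(u + 1)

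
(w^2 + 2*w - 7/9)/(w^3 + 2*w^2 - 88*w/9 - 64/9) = (9*w^2 + 18*w - 7)/(9*w^3 + 18*w^2 - 88*w - 64)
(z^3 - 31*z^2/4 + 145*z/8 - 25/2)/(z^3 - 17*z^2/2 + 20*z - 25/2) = (z^2 - 21*z/4 + 5)/(z^2 - 6*z + 5)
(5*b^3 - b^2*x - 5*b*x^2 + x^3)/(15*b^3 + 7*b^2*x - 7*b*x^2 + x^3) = (-b + x)/(-3*b + x)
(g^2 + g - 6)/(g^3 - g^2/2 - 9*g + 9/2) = 2*(g - 2)/(2*g^2 - 7*g + 3)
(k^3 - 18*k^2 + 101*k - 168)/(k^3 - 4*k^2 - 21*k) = (k^2 - 11*k + 24)/(k*(k + 3))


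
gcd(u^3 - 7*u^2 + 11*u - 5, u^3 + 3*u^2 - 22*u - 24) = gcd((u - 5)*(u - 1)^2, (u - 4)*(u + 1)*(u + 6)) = 1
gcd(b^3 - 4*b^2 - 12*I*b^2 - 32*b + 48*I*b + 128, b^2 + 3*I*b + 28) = b - 4*I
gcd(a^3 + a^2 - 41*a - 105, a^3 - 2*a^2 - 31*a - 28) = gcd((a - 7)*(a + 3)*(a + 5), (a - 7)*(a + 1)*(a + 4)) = a - 7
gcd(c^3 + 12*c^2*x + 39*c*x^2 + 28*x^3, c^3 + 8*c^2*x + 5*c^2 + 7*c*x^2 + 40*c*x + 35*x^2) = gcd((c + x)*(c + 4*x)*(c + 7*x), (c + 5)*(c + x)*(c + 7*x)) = c^2 + 8*c*x + 7*x^2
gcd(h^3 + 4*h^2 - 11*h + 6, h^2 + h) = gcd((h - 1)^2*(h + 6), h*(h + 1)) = 1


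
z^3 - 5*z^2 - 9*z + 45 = (z - 5)*(z - 3)*(z + 3)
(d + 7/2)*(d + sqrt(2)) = d^2 + sqrt(2)*d + 7*d/2 + 7*sqrt(2)/2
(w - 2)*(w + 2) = w^2 - 4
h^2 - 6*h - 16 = (h - 8)*(h + 2)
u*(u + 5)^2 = u^3 + 10*u^2 + 25*u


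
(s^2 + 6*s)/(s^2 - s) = (s + 6)/(s - 1)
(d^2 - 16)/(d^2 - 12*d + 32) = (d + 4)/(d - 8)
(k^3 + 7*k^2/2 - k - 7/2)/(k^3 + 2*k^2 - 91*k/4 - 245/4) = 2*(k^2 - 1)/(2*k^2 - 3*k - 35)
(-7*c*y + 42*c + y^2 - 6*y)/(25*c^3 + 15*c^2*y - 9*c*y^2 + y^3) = (-7*c*y + 42*c + y^2 - 6*y)/(25*c^3 + 15*c^2*y - 9*c*y^2 + y^3)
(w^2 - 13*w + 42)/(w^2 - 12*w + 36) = (w - 7)/(w - 6)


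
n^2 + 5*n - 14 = (n - 2)*(n + 7)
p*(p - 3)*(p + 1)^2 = p^4 - p^3 - 5*p^2 - 3*p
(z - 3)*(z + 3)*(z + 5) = z^3 + 5*z^2 - 9*z - 45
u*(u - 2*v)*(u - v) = u^3 - 3*u^2*v + 2*u*v^2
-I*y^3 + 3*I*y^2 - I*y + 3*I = (y - 3)*(y - I)*(-I*y + 1)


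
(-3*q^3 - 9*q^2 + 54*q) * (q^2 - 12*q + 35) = -3*q^5 + 27*q^4 + 57*q^3 - 963*q^2 + 1890*q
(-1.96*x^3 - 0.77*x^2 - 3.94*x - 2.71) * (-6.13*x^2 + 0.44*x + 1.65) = 12.0148*x^5 + 3.8577*x^4 + 20.5794*x^3 + 13.6082*x^2 - 7.6934*x - 4.4715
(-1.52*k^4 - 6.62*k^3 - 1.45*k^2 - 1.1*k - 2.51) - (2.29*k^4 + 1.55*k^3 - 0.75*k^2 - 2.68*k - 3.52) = -3.81*k^4 - 8.17*k^3 - 0.7*k^2 + 1.58*k + 1.01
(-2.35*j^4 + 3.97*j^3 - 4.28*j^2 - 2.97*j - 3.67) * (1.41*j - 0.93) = -3.3135*j^5 + 7.7832*j^4 - 9.7269*j^3 - 0.2073*j^2 - 2.4126*j + 3.4131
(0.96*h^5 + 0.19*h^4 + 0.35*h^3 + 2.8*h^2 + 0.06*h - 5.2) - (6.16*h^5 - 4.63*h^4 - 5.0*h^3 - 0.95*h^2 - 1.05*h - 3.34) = -5.2*h^5 + 4.82*h^4 + 5.35*h^3 + 3.75*h^2 + 1.11*h - 1.86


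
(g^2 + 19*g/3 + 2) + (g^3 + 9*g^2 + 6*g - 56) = g^3 + 10*g^2 + 37*g/3 - 54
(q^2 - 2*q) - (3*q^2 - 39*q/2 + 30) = -2*q^2 + 35*q/2 - 30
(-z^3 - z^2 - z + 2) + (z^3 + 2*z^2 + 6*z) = z^2 + 5*z + 2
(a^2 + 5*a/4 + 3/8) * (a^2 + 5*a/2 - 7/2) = a^4 + 15*a^3/4 - 55*a/16 - 21/16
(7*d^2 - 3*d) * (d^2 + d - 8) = 7*d^4 + 4*d^3 - 59*d^2 + 24*d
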